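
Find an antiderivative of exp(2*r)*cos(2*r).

exp(2*r)*sin(2*r)/4 + exp(2*r)*cos(2*r)/4 + C

Let I denote the integral. Integrate by parts with u = cos(2*r), dv = exp(2*r) dr, so v = exp(2*r)/2: I = exp(2*r)*cos(2*r)/2 + ∫ exp(2*r)*sin(2*r) dr.
Apply parts again with u = sin(2*r), dv = exp(2*r) dr: ∫ exp(2*r)*sin(2*r) dr = exp(2*r)*sin(2*r)/2 − I. Substituting back brings back I: I = exp(2*r)*sin(2*r)/2 + exp(2*r)*cos(2*r)/2 − I.
Solving for I: (1 + 1)·I equals the remaining terms, so I = (1/2)·(exp(2*r)*sin(2*r)/2 + exp(2*r)*cos(2*r)/2).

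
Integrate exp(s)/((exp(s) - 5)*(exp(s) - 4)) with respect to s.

log(exp(s) - 5) - log(exp(s) - 4) + C

Let u = e^s, du = e^s ds.
The integral becomes ∫ du/((u-5)(u-4)); decompose into partial fractions.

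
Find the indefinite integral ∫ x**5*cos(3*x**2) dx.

Let u = x², du = 2x dx; rewrite as (1/2)∫ u^2·cos(3u) du.
Now integrate by parts 2 times.

x**4*sin(3*x**2)/6 + x**2*cos(3*x**2)/9 - sin(3*x**2)/27 + C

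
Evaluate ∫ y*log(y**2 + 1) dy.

y**2*log(y**2 + 1)/2 - y**2/2 + log(y**2 + 1)/2 + C

Let u = y**2 + 1, so du = (2*y) dy.
The integral becomes (1/2)·∫ log(u) du; integrate by parts with u′=log(u), dv′=du.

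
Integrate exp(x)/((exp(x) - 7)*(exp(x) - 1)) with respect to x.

Let u = e^x, du = e^x dx.
The integral becomes ∫ du/((u-7)(u-1)); decompose into partial fractions.

log(exp(x) - 7)/6 - log(exp(x) - 1)/6 + C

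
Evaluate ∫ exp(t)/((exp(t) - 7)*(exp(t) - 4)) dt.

log(exp(t) - 7)/3 - log(exp(t) - 4)/3 + C

Let u = e^t, du = e^t dt.
The integral becomes ∫ du/((u-4)(u-7)); decompose into partial fractions.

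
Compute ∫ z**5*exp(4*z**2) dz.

(8*z**4 - 4*z**2 + 1)*exp(4*z**2)/64 + C

Let u = z², du = 2z dz; rewrite as (1/2)∫ u^2·exp(4u) du.
Now integrate by parts 2 times.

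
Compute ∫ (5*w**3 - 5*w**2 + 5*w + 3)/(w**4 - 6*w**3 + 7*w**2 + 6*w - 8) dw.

Factor the denominator: (w - 4)*(w - 2)*(w - 1)*(w + 1).
Partial-fraction decomposition: 2/(5*(w + 1)) + 4/(3*(w - 1)) - 11/(2*(w - 2)) + 263/(30*(w - 4)).
Integrate each term: A/(w−a) contributes A·log|w−a|.

263*log(w - 4)/30 - 11*log(w - 2)/2 + 4*log(w - 1)/3 + 2*log(w + 1)/5 + C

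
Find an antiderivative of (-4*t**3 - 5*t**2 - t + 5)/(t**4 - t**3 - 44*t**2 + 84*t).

5*log(t)/84 - 1045*log(t - 6)/312 + 49*log(t - 2)/72 - 1139*log(t + 7)/819 + C

Factor the denominator: t*(t - 6)*(t - 2)*(t + 7).
Partial-fraction decomposition: -1139/(819*(t + 7)) + 49/(72*(t - 2)) - 1045/(312*(t - 6)) + 5/(84*t).
Integrate each term: A/(t−a) contributes A·log|t−a|.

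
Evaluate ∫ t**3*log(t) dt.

Use integration by parts with u = log(t), dv = t**3 dt.
Then du = 1/t dt and v = t**4/4.

t**4*log(t)/4 - t**4/16 + C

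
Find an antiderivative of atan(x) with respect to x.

x*atan(x) - log(x**2 + 1)/2 + C

Use integration by parts with u = arctan(x), dv = dx.
Then du = 1/(x**2 + 1) dx.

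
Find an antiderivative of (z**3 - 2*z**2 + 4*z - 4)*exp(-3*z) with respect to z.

(-9*z**3 + 9*z**2 - 30*z + 26)*exp(-3*z)/27 + C

Use integration by parts with u = z**3 - 2*z**2 + 4*z - 4, dv = exp(-3*z) dz, so v = -exp(-3*z)/3.
Apply parts 3 times (tabular method): alternate signs, differentiate u down to 0, integrate dv up.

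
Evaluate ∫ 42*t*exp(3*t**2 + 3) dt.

Let u = 3*t**2 + 3, so du = (6*t) dt.
Rewriting, the integral becomes 7·∫ e^u du = 7·e^u.
Substituting back, u = 3*t**2 + 3.

7*exp(3*t**2 + 3) + C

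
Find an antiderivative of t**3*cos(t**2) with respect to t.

Let u = t², du = 2t dt; rewrite as (1/2)∫ u^1·cos(1u) du.
Now integrate by parts 1 time.

t**2*sin(t**2)/2 + cos(t**2)/2 + C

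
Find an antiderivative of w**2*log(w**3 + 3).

w**3*log(w**3 + 3)/3 - w**3/3 + log(w**3 + 3) + C

Let u = w**3 + 3, so du = (3*w**2) dw.
The integral becomes (1/3)·∫ log(u) du; integrate by parts with u′=log(u), dv′=du.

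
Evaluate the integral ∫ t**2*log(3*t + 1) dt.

Use integration by parts with u = log(3*t + 1), dv = t**2 dt.
Then du = 3/(3*t + 1) dt and v = t**3/3.

t**3*log(3*t + 1)/3 - t**3/9 + t**2/18 - t/27 + log(3*t + 1)/81 + C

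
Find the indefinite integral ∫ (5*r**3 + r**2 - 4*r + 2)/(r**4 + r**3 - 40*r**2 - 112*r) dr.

-log(r)/56 + 158*log(r - 7)/77 + 261*log(r + 4)/88 + 13/(2*r + 8) + C

Factor the denominator: r*(r - 7)*(r + 4)**2.
Partial-fraction decomposition: 261/(88*(r + 4)) - 13/(2*(r + 4)**2) + 158/(77*(r - 7)) - 1/(56*r).
Integrate each term; A/(r−a) gives A·log|r−a|; A/(r−a)² gives −A/(r−a).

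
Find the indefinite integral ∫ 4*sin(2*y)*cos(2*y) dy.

Let u = cos(2*y), so du = (-2*sin(2*y)) dy.
Rewriting, the integral becomes -2·∫ u^1 du = -2·u^2/2.
Substituting back, u = cos(2*y).

-cos(2*y)**2 + C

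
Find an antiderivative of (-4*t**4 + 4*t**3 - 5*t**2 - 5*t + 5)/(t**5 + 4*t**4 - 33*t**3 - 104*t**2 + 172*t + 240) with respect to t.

Factor the denominator: (t - 5)*(t - 2)*(t + 1)*(t + 4)*(t + 6).
Partial-fraction decomposition: -563/(80*(t + 6)) + 445/(108*(t + 4)) - 1/(90*(t + 1)) + 19/(144*(t - 2)) - 65/(54*(t - 5)).
Integrate each term: A/(t−a) contributes A·log|t−a|.

-65*log(t - 5)/54 + 19*log(t - 2)/144 - log(t + 1)/90 + 445*log(t + 4)/108 - 563*log(t + 6)/80 + C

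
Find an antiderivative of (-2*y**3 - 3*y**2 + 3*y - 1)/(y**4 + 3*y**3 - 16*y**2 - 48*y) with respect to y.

log(y)/48 - 165*log(y - 4)/224 + 17*log(y + 3)/21 - 67*log(y + 4)/32 + C

Factor the denominator: y*(y - 4)*(y + 3)*(y + 4).
Partial-fraction decomposition: -67/(32*(y + 4)) + 17/(21*(y + 3)) - 165/(224*(y - 4)) + 1/(48*y).
Integrate each term: A/(y−a) contributes A·log|y−a|.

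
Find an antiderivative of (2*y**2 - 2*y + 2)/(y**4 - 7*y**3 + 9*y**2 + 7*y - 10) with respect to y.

Factor the denominator: (y - 5)*(y - 2)*(y - 1)*(y + 1).
Partial-fraction decomposition: -1/(6*(y + 1)) + 1/(4*(y - 1)) - 2/(3*(y - 2)) + 7/(12*(y - 5)).
Integrate each term: A/(y−a) contributes A·log|y−a|.

7*log(y - 5)/12 - 2*log(y - 2)/3 + log(y - 1)/4 - log(y + 1)/6 + C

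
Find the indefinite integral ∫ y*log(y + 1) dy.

y**2*log(y + 1)/2 - y**2/4 + y/2 - log(y + 1)/2 + C

Use integration by parts with u = log(y + 1), dv = y dy.
Then du = 1/(y + 1) dy and v = y**2/2.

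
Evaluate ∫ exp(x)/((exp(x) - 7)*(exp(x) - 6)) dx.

log(exp(x) - 7) - log(exp(x) - 6) + C

Let u = e^x, du = e^x dx.
The integral becomes ∫ du/((u-7)(u-6)); decompose into partial fractions.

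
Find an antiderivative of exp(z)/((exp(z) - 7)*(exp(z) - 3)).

log(exp(z) - 7)/4 - log(exp(z) - 3)/4 + C

Let u = e^z, du = e^z dz.
The integral becomes ∫ du/((u-3)(u-7)); decompose into partial fractions.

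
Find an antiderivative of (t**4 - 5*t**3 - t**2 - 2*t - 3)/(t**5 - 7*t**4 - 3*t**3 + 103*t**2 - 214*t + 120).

Factor the denominator: (t - 5)*(t - 3)*(t - 2)*(t - 1)*(t + 4).
Partial-fraction decomposition: 113/(378*(t + 4)) + 1/(4*(t - 1)) - 35/(18*(t - 2)) + 18/(7*(t - 3)) - 19/(108*(t - 5)).
Integrate each term: A/(t−a) contributes A·log|t−a|.

-19*log(t - 5)/108 + 18*log(t - 3)/7 - 35*log(t - 2)/18 + log(t - 1)/4 + 113*log(t + 4)/378 + C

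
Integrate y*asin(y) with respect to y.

y**2*asin(y)/2 + y*sqrt(-y**2 + 1)/4 - asin(y)/4 + C

Use integration by parts with u = arcsin(y), dv = y dy.
Then du = 1/sqrt(-y**2 + 1) dy.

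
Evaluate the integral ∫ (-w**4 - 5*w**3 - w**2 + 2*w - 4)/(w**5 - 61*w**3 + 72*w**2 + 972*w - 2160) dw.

-1269*log(w - 5)/242 + 147*log(w - 4)/25 - 223*log(w - 3)/162 - 63622*log(w + 6)/245025 - 134/(495*w + 2970) + C

Factor the denominator: (w - 5)*(w - 4)*(w - 3)*(w + 6)**2.
Partial-fraction decomposition: -63622/(245025*(w + 6)) + 134/(495*(w + 6)**2) - 223/(162*(w - 3)) + 147/(25*(w - 4)) - 1269/(242*(w - 5)).
Integrate each term; A/(w−a) gives A·log|w−a|; A/(w−a)² gives −A/(w−a).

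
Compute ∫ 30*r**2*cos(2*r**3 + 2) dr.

Let u = 2*r**3 + 2, so du = (6*r**2) dr.
Rewriting, the integral becomes 5·∫ cos(u) du = 5·sin(u).
Substituting back, u = 2*r**3 + 2.

5*sin(2*r**3 + 2) + C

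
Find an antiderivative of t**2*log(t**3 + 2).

t**3*log(t**3 + 2)/3 - t**3/3 + 2*log(t**3 + 2)/3 + C

Let u = t**3 + 2, so du = (3*t**2) dt.
The integral becomes (1/3)·∫ log(u) du; integrate by parts with u′=log(u), dv′=du.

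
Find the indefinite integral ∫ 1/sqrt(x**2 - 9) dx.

Substitute x = 3·sec(θ), so dx = 3·sec(θ)*tan(θ) dθ and the radical becomes sqrt(x**2 - 9) = 3·tan(θ) by the Pythagorean identity.
Integrate the resulting trig expression in θ, then back-substitute sec(θ) = x/3, tan(θ) = sqrt(x**2 - 9)/3 (absorbing any constant into C).

log(x + sqrt(x**2 - 9)) + C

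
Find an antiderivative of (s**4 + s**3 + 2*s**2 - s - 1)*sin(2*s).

-s**4*cos(2*s)/2 + s**3*sin(2*s) - s**3*cos(2*s)/2 + 3*s**2*sin(2*s)/4 + s**2*cos(2*s)/2 - s*sin(2*s)/2 + 5*s*cos(2*s)/4 - 5*sin(2*s)/8 + cos(2*s)/4 + C

Use integration by parts with u = s**4 + s**3 + 2*s**2 - s - 1, dv = sin(2*s) ds, so v = -cos(2*s)/2.
Apply parts 4 times (tabular method): alternate signs, differentiate u down to 0, integrate dv up.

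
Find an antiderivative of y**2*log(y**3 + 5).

Let u = y**3 + 5, so du = (3*y**2) dy.
The integral becomes (1/3)·∫ log(u) du; integrate by parts with u′=log(u), dv′=du.

y**3*log(y**3 + 5)/3 - y**3/3 + 5*log(y**3 + 5)/3 + C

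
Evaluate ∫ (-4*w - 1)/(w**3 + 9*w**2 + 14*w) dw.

-log(w)/14 - 7*log(w + 2)/10 + 27*log(w + 7)/35 + C

Factor the denominator: w*(w + 2)*(w + 7).
Partial-fraction decomposition: 27/(35*(w + 7)) - 7/(10*(w + 2)) - 1/(14*w).
Integrate each term: A/(w−a) contributes A·log|w−a|.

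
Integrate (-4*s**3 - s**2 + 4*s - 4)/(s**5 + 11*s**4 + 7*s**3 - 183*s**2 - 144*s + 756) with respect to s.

-109*log(s - 3)/540 + 4*log(s - 2)/45 + 83*log(s + 3)/360 - 100*log(s + 6)/27 + 1291*log(s + 7)/360 + C

Factor the denominator: (s - 3)*(s - 2)*(s + 3)*(s + 6)*(s + 7).
Partial-fraction decomposition: 1291/(360*(s + 7)) - 100/(27*(s + 6)) + 83/(360*(s + 3)) + 4/(45*(s - 2)) - 109/(540*(s - 3)).
Integrate each term: A/(s−a) contributes A·log|s−a|.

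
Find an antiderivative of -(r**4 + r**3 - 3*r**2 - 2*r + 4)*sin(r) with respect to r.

Use integration by parts with u = r**4 + r**3 - 3*r**2 - 2*r + 4, dv = -sin(r) dr, so v = cos(r).
Apply parts 4 times (tabular method): alternate signs, differentiate u down to 0, integrate dv up.

r**4*cos(r) - 4*r**3*sin(r) + r**3*cos(r) - 3*r**2*sin(r) - 15*r**2*cos(r) + 30*r*sin(r) - 8*r*cos(r) + 8*sin(r) + 34*cos(r) + C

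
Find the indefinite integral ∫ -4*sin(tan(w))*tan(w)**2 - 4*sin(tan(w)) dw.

4*cos(tan(w)) + C

Let u = tan(w), so du = (tan(w)**2 + 1) dw.
Rewriting, the integral becomes -4·∫ sin(u) du = -4·-cos(u).
Substituting back, u = tan(w).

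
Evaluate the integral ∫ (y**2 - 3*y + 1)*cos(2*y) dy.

y**2*sin(2*y)/2 - 3*y*sin(2*y)/2 + y*cos(2*y)/2 + sin(2*y)/4 - 3*cos(2*y)/4 + C

Use integration by parts with u = y**2 - 3*y + 1, dv = cos(2*y) dy, so v = sin(2*y)/2.
Apply parts 2 times (tabular method): alternate signs, differentiate u down to 0, integrate dv up.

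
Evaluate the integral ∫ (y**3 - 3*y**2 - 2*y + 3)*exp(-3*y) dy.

Use integration by parts with u = y**3 - 3*y**2 - 2*y + 3, dv = exp(-3*y) dy, so v = -exp(-3*y)/3.
Apply parts 3 times (tabular method): alternate signs, differentiate u down to 0, integrate dv up.

(-9*y**3 + 18*y**2 + 30*y - 17)*exp(-3*y)/27 + C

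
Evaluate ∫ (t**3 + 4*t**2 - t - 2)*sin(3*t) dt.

Use integration by parts with u = t**3 + 4*t**2 - t - 2, dv = sin(3*t) dt, so v = -cos(3*t)/3.
Apply parts 3 times (tabular method): alternate signs, differentiate u down to 0, integrate dv up.

-t**3*cos(3*t)/3 + t**2*sin(3*t)/3 - 4*t**2*cos(3*t)/3 + 8*t*sin(3*t)/9 + 5*t*cos(3*t)/9 - 5*sin(3*t)/27 + 26*cos(3*t)/27 + C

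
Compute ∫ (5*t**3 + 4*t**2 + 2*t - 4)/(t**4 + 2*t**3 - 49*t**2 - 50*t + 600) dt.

Factor the denominator: (t - 5)*(t - 4)*(t + 5)*(t + 6).
Partial-fraction decomposition: 476/(55*(t + 6)) - 539/(90*(t + 5)) - 194/(45*(t - 4)) + 731/(110*(t - 5)).
Integrate each term: A/(t−a) contributes A·log|t−a|.

731*log(t - 5)/110 - 194*log(t - 4)/45 - 539*log(t + 5)/90 + 476*log(t + 6)/55 + C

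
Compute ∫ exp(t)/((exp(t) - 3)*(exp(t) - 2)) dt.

Let u = e^t, du = e^t dt.
The integral becomes ∫ du/((u-2)(u-3)); decompose into partial fractions.

log(exp(t) - 3) - log(exp(t) - 2) + C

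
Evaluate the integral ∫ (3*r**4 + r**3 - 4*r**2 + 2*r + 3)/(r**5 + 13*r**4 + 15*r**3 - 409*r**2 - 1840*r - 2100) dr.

Factor the denominator: (r - 6)*(r + 2)*(r + 5)**2*(r + 7).
Partial-fraction decomposition: 6653/(260*(r + 7)) - 99493/(4356*(r + 5)) + 1643/(66*(r + 5)**2) - 23/(360*(r + 2)) + 3975/(12584*(r - 6)).
Integrate each term; A/(r−a) gives A·log|r−a|; A/(r−a)² gives −A/(r−a).

3975*log(r - 6)/12584 - 23*log(r + 2)/360 - 99493*log(r + 5)/4356 + 6653*log(r + 7)/260 - 1643/(66*r + 330) + C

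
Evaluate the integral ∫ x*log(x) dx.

Use integration by parts with u = log(x), dv = x dx.
Then du = 1/x dx and v = x**2/2.

x**2*log(x)/2 - x**2/4 + C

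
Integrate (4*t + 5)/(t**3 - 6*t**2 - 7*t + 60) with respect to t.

Factor the denominator: (t - 5)*(t - 4)*(t + 3).
Partial-fraction decomposition: -1/(8*(t + 3)) - 3/(t - 4) + 25/(8*(t - 5)).
Integrate each term: A/(t−a) contributes A·log|t−a|.

25*log(t - 5)/8 - 3*log(t - 4) - log(t + 3)/8 + C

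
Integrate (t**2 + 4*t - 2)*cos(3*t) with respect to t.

Use integration by parts with u = t**2 + 4*t - 2, dv = cos(3*t) dt, so v = sin(3*t)/3.
Apply parts 2 times (tabular method): alternate signs, differentiate u down to 0, integrate dv up.

t**2*sin(3*t)/3 + 4*t*sin(3*t)/3 + 2*t*cos(3*t)/9 - 20*sin(3*t)/27 + 4*cos(3*t)/9 + C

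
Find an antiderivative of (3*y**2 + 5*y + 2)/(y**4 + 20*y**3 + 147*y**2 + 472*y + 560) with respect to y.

-59*log(y + 4)/3 + 26*log(y + 5) - 19*log(y + 7)/3 - 10/(y + 4) + C

Factor the denominator: (y + 4)**2*(y + 5)*(y + 7).
Partial-fraction decomposition: -19/(3*(y + 7)) + 26/(y + 5) - 59/(3*(y + 4)) + 10/(y + 4)**2.
Integrate each term; A/(y−a) gives A·log|y−a|; A/(y−a)² gives −A/(y−a).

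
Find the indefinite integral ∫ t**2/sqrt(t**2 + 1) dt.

Substitute t = tan(θ), so dt = sec(θ)^2 dθ and the radical becomes sqrt(t**2 + 1) = sec(θ) by the Pythagorean identity.
Integrate the resulting trig expression in θ, then back-substitute tan(θ) = t, sec(θ) = sqrt(t**2 + 1) (absorbing any constant into C).

t*sqrt(t**2 + 1)/2 - log(t + sqrt(t**2 + 1))/2 + C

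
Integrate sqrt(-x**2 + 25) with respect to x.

Substitute x = 5·sin(θ), so dx = 5·cos(θ) dθ and the radical becomes sqrt(-x**2 + 25) = 5·cos(θ) by the Pythagorean identity.
Integrate the resulting trig expression in θ, then back-substitute θ = asin(x/5), sin(θ) = x/5, cos(θ) = sqrt(-x**2 + 25)/5 (absorbing any constant into C).

x*sqrt(-x**2 + 25)/2 + 25*asin(x/5)/2 + C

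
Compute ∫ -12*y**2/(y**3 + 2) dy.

Let u = y**3 + 2, so du = (3*y**2) dy.
Rewriting, the integral becomes -4·∫ 1/u du = -4·log(u).
Substituting back, u = y**3 + 2.

-4*log(y**3 + 2) + C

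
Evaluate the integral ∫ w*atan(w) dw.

Use integration by parts with u = arctan(w), dv = w dw.
Then du = 1/(w**2 + 1) dw.

w**2*atan(w)/2 - w/2 + atan(w)/2 + C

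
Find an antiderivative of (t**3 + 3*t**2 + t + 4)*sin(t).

Use integration by parts with u = t**3 + 3*t**2 + t + 4, dv = sin(t) dt, so v = -cos(t).
Apply parts 3 times (tabular method): alternate signs, differentiate u down to 0, integrate dv up.

-t**3*cos(t) + 3*t**2*sin(t) - 3*t**2*cos(t) + 6*t*sin(t) + 5*t*cos(t) - 5*sin(t) + 2*cos(t) + C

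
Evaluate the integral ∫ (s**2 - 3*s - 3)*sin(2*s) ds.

Use integration by parts with u = s**2 - 3*s - 3, dv = sin(2*s) ds, so v = -cos(2*s)/2.
Apply parts 2 times (tabular method): alternate signs, differentiate u down to 0, integrate dv up.

-s**2*cos(2*s)/2 + s*sin(2*s)/2 + 3*s*cos(2*s)/2 - 3*sin(2*s)/4 + 7*cos(2*s)/4 + C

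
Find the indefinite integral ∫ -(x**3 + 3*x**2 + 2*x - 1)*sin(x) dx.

x**3*cos(x) - 3*x**2*sin(x) + 3*x**2*cos(x) - 6*x*sin(x) - 4*x*cos(x) + 4*sin(x) - 7*cos(x) + C

Use integration by parts with u = x**3 + 3*x**2 + 2*x - 1, dv = -sin(x) dx, so v = cos(x).
Apply parts 3 times (tabular method): alternate signs, differentiate u down to 0, integrate dv up.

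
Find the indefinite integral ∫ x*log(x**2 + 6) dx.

x**2*log(x**2 + 6)/2 - x**2/2 + 3*log(x**2 + 6) + C

Let u = x**2 + 6, so du = (2*x) dx.
The integral becomes (1/2)·∫ log(u) du; integrate by parts with u′=log(u), dv′=du.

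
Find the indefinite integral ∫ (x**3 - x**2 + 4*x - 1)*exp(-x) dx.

(-x**3 - 2*x**2 - 8*x - 7)*exp(-x) + C

Use integration by parts with u = x**3 - x**2 + 4*x - 1, dv = exp(-x) dx, so v = -exp(-x).
Apply parts 3 times (tabular method): alternate signs, differentiate u down to 0, integrate dv up.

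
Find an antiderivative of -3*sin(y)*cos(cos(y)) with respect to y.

Let u = cos(y), so du = (-sin(y)) dy.
Rewriting, the integral becomes 3·∫ cos(u) du = 3·sin(u).
Substituting back, u = cos(y).

3*sin(cos(y)) + C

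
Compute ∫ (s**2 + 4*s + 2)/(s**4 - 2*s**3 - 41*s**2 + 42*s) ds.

Factor the denominator: s*(s - 7)*(s - 1)*(s + 6).
Partial-fraction decomposition: -1/(39*(s + 6)) - 1/(6*(s - 1)) + 79/(546*(s - 7)) + 1/(21*s).
Integrate each term: A/(s−a) contributes A·log|s−a|.

log(s)/21 + 79*log(s - 7)/546 - log(s - 1)/6 - log(s + 6)/39 + C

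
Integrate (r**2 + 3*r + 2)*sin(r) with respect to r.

-r**2*cos(r) + 2*r*sin(r) - 3*r*cos(r) + 3*sin(r) + C

Use integration by parts with u = r**2 + 3*r + 2, dv = sin(r) dr, so v = -cos(r).
Apply parts 2 times (tabular method): alternate signs, differentiate u down to 0, integrate dv up.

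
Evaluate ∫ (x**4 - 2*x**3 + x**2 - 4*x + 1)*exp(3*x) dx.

(27*x**4 - 90*x**3 + 117*x**2 - 186*x + 89)*exp(3*x)/81 + C

Use integration by parts with u = x**4 - 2*x**3 + x**2 - 4*x + 1, dv = exp(3*x) dx, so v = exp(3*x)/3.
Apply parts 4 times (tabular method): alternate signs, differentiate u down to 0, integrate dv up.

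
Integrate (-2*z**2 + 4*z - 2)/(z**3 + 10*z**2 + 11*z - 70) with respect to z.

-2*log(z - 2)/63 + 36*log(z + 5)/7 - 64*log(z + 7)/9 + C

Factor the denominator: (z - 2)*(z + 5)*(z + 7).
Partial-fraction decomposition: -64/(9*(z + 7)) + 36/(7*(z + 5)) - 2/(63*(z - 2)).
Integrate each term: A/(z−a) contributes A·log|z−a|.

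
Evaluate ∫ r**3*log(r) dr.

Use integration by parts with u = log(r), dv = r**3 dr.
Then du = 1/r dr and v = r**4/4.

r**4*log(r)/4 - r**4/16 + C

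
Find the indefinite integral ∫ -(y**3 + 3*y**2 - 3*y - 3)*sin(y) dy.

y**3*cos(y) - 3*y**2*sin(y) + 3*y**2*cos(y) - 6*y*sin(y) - 9*y*cos(y) + 9*sin(y) - 9*cos(y) + C

Use integration by parts with u = y**3 + 3*y**2 - 3*y - 3, dv = -sin(y) dy, so v = cos(y).
Apply parts 3 times (tabular method): alternate signs, differentiate u down to 0, integrate dv up.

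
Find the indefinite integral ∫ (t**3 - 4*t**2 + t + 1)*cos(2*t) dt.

Use integration by parts with u = t**3 - 4*t**2 + t + 1, dv = cos(2*t) dt, so v = sin(2*t)/2.
Apply parts 3 times (tabular method): alternate signs, differentiate u down to 0, integrate dv up.

t**3*sin(2*t)/2 - 2*t**2*sin(2*t) + 3*t**2*cos(2*t)/4 - t*sin(2*t)/4 - 2*t*cos(2*t) + 3*sin(2*t)/2 - cos(2*t)/8 + C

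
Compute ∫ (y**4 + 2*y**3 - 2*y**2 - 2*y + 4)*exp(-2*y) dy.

Use integration by parts with u = y**4 + 2*y**3 - 2*y**2 - 2*y + 4, dv = exp(-2*y) dy, so v = -exp(-2*y)/2.
Apply parts 4 times (tabular method): alternate signs, differentiate u down to 0, integrate dv up.

(-y**4 - 4*y**3 - 4*y**2 - 2*y - 5)*exp(-2*y)/2 + C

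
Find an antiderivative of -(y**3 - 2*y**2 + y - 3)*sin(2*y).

Use integration by parts with u = y**3 - 2*y**2 + y - 3, dv = -sin(2*y) dy, so v = cos(2*y)/2.
Apply parts 3 times (tabular method): alternate signs, differentiate u down to 0, integrate dv up.

y**3*cos(2*y)/2 - 3*y**2*sin(2*y)/4 - y**2*cos(2*y) + y*sin(2*y) - y*cos(2*y)/4 + sin(2*y)/8 - cos(2*y) + C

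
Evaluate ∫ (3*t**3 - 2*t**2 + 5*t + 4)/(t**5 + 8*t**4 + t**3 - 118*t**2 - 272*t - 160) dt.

23*log(t - 4)/270 + log(t + 1)/10 - 19*log(t + 2)/18 + 5*log(t + 4) - 223*log(t + 5)/54 + C

Factor the denominator: (t - 4)*(t + 1)*(t + 2)*(t + 4)*(t + 5).
Partial-fraction decomposition: -223/(54*(t + 5)) + 5/(t + 4) - 19/(18*(t + 2)) + 1/(10*(t + 1)) + 23/(270*(t - 4)).
Integrate each term: A/(t−a) contributes A·log|t−a|.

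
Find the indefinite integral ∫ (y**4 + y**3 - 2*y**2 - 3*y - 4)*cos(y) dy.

Use integration by parts with u = y**4 + y**3 - 2*y**2 - 3*y - 4, dv = cos(y) dy, so v = sin(y).
Apply parts 4 times (tabular method): alternate signs, differentiate u down to 0, integrate dv up.

y**4*sin(y) + y**3*sin(y) + 4*y**3*cos(y) - 14*y**2*sin(y) + 3*y**2*cos(y) - 9*y*sin(y) - 28*y*cos(y) + 24*sin(y) - 9*cos(y) + C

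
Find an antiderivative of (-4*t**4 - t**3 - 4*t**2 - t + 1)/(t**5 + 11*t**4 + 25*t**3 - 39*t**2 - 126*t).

Factor the denominator: t*(t - 2)*(t + 3)**2*(t + 7).
Partial-fraction decomposition: -9449/(1008*(t + 7)) + 20087/(3600*(t + 3)) - 329/(60*(t + 3)**2) - 89/(450*(t - 2)) - 1/(126*t).
Integrate each term; A/(t−a) gives A·log|t−a|; A/(t−a)² gives −A/(t−a).

-log(t)/126 - 89*log(t - 2)/450 + 20087*log(t + 3)/3600 - 9449*log(t + 7)/1008 + 329/(60*t + 180) + C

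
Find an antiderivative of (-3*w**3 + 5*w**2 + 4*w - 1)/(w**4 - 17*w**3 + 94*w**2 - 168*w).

Factor the denominator: w*(w - 7)*(w - 6)*(w - 4).
Partial-fraction decomposition: -97/(24*(w - 4)) + 445/(12*(w - 6)) - 757/(21*(w - 7)) + 1/(168*w).
Integrate each term: A/(w−a) contributes A·log|w−a|.

log(w)/168 - 757*log(w - 7)/21 + 445*log(w - 6)/12 - 97*log(w - 4)/24 + C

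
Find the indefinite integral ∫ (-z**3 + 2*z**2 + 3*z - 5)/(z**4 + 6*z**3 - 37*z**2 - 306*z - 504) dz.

Factor the denominator: (z - 7)*(z + 3)*(z + 4)*(z + 6).
Partial-fraction decomposition: -265/(78*(z + 6)) + 79/(22*(z + 4)) - 31/(30*(z + 3)) - 229/(1430*(z - 7)).
Integrate each term: A/(z−a) contributes A·log|z−a|.

-229*log(z - 7)/1430 - 31*log(z + 3)/30 + 79*log(z + 4)/22 - 265*log(z + 6)/78 + C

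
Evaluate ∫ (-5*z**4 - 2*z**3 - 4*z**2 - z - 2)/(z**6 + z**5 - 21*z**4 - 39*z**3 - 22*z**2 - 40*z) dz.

log(z)/20 - 1741*log(z - 5)/4095 - 4*log(z + 2)/7 + 607*log(z + 4)/612 - 5*log(z**2 + 1)/221 - 11*atan(z)/221 + C

Factor the denominator: z*(z - 5)*(z + 2)*(z + 4)*(z**2 + 1).
Partial-fraction decomposition: -(10*z + 11)/(221*(z**2 + 1)) + 607/(612*(z + 4)) - 4/(7*(z + 2)) - 1741/(4095*(z - 5)) + 1/(20*z).
Integrate each term; A/(z−a) gives A·log|z−a|; the (Bz+D)/(z²+p²) term gives a log and an atan.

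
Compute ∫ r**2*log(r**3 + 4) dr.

r**3*log(r**3 + 4)/3 - r**3/3 + 4*log(r**3 + 4)/3 + C

Let u = r**3 + 4, so du = (3*r**2) dr.
The integral becomes (1/3)·∫ log(u) du; integrate by parts with u′=log(u), dv′=du.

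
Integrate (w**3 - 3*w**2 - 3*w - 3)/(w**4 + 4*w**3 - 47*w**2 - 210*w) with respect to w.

log(w)/70 + 43*log(w - 7)/273 - 47*log(w + 5)/15 + 103*log(w + 6)/26 + C

Factor the denominator: w*(w - 7)*(w + 5)*(w + 6).
Partial-fraction decomposition: 103/(26*(w + 6)) - 47/(15*(w + 5)) + 43/(273*(w - 7)) + 1/(70*w).
Integrate each term: A/(w−a) contributes A·log|w−a|.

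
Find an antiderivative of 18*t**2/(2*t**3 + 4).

Let u = 2*t**3 + 4, so du = (6*t**2) dt.
Rewriting, the integral becomes 3·∫ 1/u du = 3·log(u).
Substituting back, u = 2*t**3 + 4.

3*log(2*t**3 + 4) + C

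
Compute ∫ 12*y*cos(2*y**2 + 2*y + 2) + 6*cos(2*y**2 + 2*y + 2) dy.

3*sin(2*y**2 + 2*y + 2) + C

Let u = 2*y**2 + 2*y + 2, so du = (4*y + 2) dy.
Rewriting, the integral becomes 3·∫ cos(u) du = 3·sin(u).
Substituting back, u = 2*y**2 + 2*y + 2.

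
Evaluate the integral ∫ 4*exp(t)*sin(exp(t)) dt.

Let u = exp(t), so du = (exp(t)) dt.
Rewriting, the integral becomes 4·∫ sin(u) du = 4·-cos(u).
Substituting back, u = exp(t).

-4*cos(exp(t)) + C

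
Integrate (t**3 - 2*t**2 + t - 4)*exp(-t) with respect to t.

(-t**3 - t**2 - 3*t + 1)*exp(-t) + C

Use integration by parts with u = t**3 - 2*t**2 + t - 4, dv = exp(-t) dt, so v = -exp(-t).
Apply parts 3 times (tabular method): alternate signs, differentiate u down to 0, integrate dv up.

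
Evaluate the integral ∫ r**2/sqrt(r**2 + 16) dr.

r*sqrt(r**2 + 16)/2 - 8*log(r + sqrt(r**2 + 16)) + C

Substitute r = 4·tan(θ), so dr = 4·sec(θ)^2 dθ and the radical becomes sqrt(r**2 + 16) = 4·sec(θ) by the Pythagorean identity.
Integrate the resulting trig expression in θ, then back-substitute tan(θ) = r/4, sec(θ) = sqrt(r**2 + 16)/4 (absorbing any constant into C).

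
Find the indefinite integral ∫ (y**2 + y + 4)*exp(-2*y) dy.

Use integration by parts with u = y**2 + y + 4, dv = exp(-2*y) dy, so v = -exp(-2*y)/2.
Apply parts 2 times (tabular method): alternate signs, differentiate u down to 0, integrate dv up.

(-y**2 - 2*y - 5)*exp(-2*y)/2 + C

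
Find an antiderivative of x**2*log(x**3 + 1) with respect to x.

Let u = x**3 + 1, so du = (3*x**2) dx.
The integral becomes (1/3)·∫ log(u) du; integrate by parts with u′=log(u), dv′=du.

x**3*log(x**3 + 1)/3 - x**3/3 + log(x**3 + 1)/3 + C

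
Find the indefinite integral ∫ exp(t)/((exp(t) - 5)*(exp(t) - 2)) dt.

log(exp(t) - 5)/3 - log(exp(t) - 2)/3 + C

Let u = e^t, du = e^t dt.
The integral becomes ∫ du/((u-5)(u-2)); decompose into partial fractions.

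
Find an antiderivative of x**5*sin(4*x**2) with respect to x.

-x**4*cos(4*x**2)/8 + x**2*sin(4*x**2)/16 + cos(4*x**2)/64 + C

Let u = x², du = 2x dx; rewrite as (1/2)∫ u^2·sin(4u) du.
Now integrate by parts 2 times.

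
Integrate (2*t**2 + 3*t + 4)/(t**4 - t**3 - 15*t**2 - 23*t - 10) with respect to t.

23*log(t - 5)/84 + 7*log(t + 1)/12 - 6*log(t + 2)/7 + 1/(2*t + 2) + C

Factor the denominator: (t - 5)*(t + 1)**2*(t + 2).
Partial-fraction decomposition: -6/(7*(t + 2)) + 7/(12*(t + 1)) - 1/(2*(t + 1)**2) + 23/(84*(t - 5)).
Integrate each term; A/(t−a) gives A·log|t−a|; A/(t−a)² gives −A/(t−a).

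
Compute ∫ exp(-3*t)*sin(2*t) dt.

-3*exp(-3*t)*sin(2*t)/13 - 2*exp(-3*t)*cos(2*t)/13 + C

Let I denote the integral. Integrate by parts with u = sin(2*t), dv = exp(-3*t) dt, so v = -exp(-3*t)/3: I = -exp(-3*t)*sin(2*t)/3 + (2/3)·∫ exp(-3*t)*cos(2*t) dt.
Apply parts again with u = cos(2*t), dv = exp(-3*t) dt: ∫ exp(-3*t)*cos(2*t) dt = -exp(-3*t)*cos(2*t)/3 − (2/3)·I. Substituting back brings back I: I = -exp(-3*t)*sin(2*t)/3 - 2*exp(-3*t)*cos(2*t)/9 − (4/9)·I.
Solving for I: (1 + 4/9)·I equals the remaining terms, so I = (9/13)·(-exp(-3*t)*sin(2*t)/3 - 2*exp(-3*t)*cos(2*t)/9).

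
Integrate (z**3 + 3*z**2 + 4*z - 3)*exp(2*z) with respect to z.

(4*z**3 + 6*z**2 + 10*z - 17)*exp(2*z)/8 + C

Use integration by parts with u = z**3 + 3*z**2 + 4*z - 3, dv = exp(2*z) dz, so v = exp(2*z)/2.
Apply parts 3 times (tabular method): alternate signs, differentiate u down to 0, integrate dv up.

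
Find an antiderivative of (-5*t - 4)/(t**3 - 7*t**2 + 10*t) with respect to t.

-2*log(t)/5 - 29*log(t - 5)/15 + 7*log(t - 2)/3 + C

Factor the denominator: t*(t - 5)*(t - 2).
Partial-fraction decomposition: 7/(3*(t - 2)) - 29/(15*(t - 5)) - 2/(5*t).
Integrate each term: A/(t−a) contributes A·log|t−a|.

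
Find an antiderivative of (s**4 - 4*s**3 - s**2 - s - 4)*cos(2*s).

s**4*sin(2*s)/2 - 2*s**3*sin(2*s) + s**3*cos(2*s) - 2*s**2*sin(2*s) - 3*s**2*cos(2*s) + 5*s*sin(2*s)/2 - 2*s*cos(2*s) - sin(2*s) + 5*cos(2*s)/4 + C

Use integration by parts with u = s**4 - 4*s**3 - s**2 - s - 4, dv = cos(2*s) ds, so v = sin(2*s)/2.
Apply parts 4 times (tabular method): alternate signs, differentiate u down to 0, integrate dv up.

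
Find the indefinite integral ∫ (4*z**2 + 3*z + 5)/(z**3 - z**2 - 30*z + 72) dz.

Factor the denominator: (z - 4)*(z - 3)*(z + 6).
Partial-fraction decomposition: 131/(90*(z + 6)) - 50/(9*(z - 3)) + 81/(10*(z - 4)).
Integrate each term: A/(z−a) contributes A·log|z−a|.

81*log(z - 4)/10 - 50*log(z - 3)/9 + 131*log(z + 6)/90 + C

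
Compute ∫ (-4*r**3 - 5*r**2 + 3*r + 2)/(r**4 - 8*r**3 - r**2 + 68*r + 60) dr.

-128*log(r - 6)/7 + 304*log(r - 5)/21 - log(r + 1)/21 - log(r + 2)/7 + C

Factor the denominator: (r - 6)*(r - 5)*(r + 1)*(r + 2).
Partial-fraction decomposition: -1/(7*(r + 2)) - 1/(21*(r + 1)) + 304/(21*(r - 5)) - 128/(7*(r - 6)).
Integrate each term: A/(r−a) contributes A·log|r−a|.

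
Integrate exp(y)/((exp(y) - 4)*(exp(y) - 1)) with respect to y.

Let u = e^y, du = e^y dy.
The integral becomes ∫ du/((u-1)(u-4)); decompose into partial fractions.

log(exp(y) - 4)/3 - log(exp(y) - 1)/3 + C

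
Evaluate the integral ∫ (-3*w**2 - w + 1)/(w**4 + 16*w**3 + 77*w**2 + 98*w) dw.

Factor the denominator: w*(w + 2)*(w + 7)**2.
Partial-fraction decomposition: -233/(1225*(w + 7)) - 139/(35*(w + 7)**2) + 9/(50*(w + 2)) + 1/(98*w).
Integrate each term; A/(w−a) gives A·log|w−a|; A/(w−a)² gives −A/(w−a).

log(w)/98 + 9*log(w + 2)/50 - 233*log(w + 7)/1225 + 139/(35*w + 245) + C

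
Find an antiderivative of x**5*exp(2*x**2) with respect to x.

(2*x**4 - 2*x**2 + 1)*exp(2*x**2)/8 + C

Let u = x², du = 2x dx; rewrite as (1/2)∫ u^2·exp(2u) du.
Now integrate by parts 2 times.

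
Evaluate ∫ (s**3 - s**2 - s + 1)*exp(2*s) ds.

(4*s**3 - 10*s**2 + 6*s + 1)*exp(2*s)/8 + C

Use integration by parts with u = s**3 - s**2 - s + 1, dv = exp(2*s) ds, so v = exp(2*s)/2.
Apply parts 3 times (tabular method): alternate signs, differentiate u down to 0, integrate dv up.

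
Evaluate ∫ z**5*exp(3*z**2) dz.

Let u = z², du = 2z dz; rewrite as (1/2)∫ u^2·exp(3u) du.
Now integrate by parts 2 times.

(9*z**4 - 6*z**2 + 2)*exp(3*z**2)/54 + C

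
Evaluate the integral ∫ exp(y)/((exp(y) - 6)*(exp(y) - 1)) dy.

Let u = e^y, du = e^y dy.
The integral becomes ∫ du/((u-1)(u-6)); decompose into partial fractions.

log(exp(y) - 6)/5 - log(exp(y) - 1)/5 + C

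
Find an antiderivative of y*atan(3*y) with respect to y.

Use integration by parts with u = arctan(3*y), dv = y dy.
Then du = 3/(9*y**2 + 1) dy.

y**2*atan(3*y)/2 - y/6 + atan(3*y)/18 + C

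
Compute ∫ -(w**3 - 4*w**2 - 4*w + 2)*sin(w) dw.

w**3*cos(w) - 3*w**2*sin(w) - 4*w**2*cos(w) + 8*w*sin(w) - 10*w*cos(w) + 10*sin(w) + 10*cos(w) + C

Use integration by parts with u = w**3 - 4*w**2 - 4*w + 2, dv = -sin(w) dw, so v = cos(w).
Apply parts 3 times (tabular method): alternate signs, differentiate u down to 0, integrate dv up.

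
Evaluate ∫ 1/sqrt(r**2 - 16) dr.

log(r + sqrt(r**2 - 16)) + C

Substitute r = 4·sec(θ), so dr = 4·sec(θ)*tan(θ) dθ and the radical becomes sqrt(r**2 - 16) = 4·tan(θ) by the Pythagorean identity.
Integrate the resulting trig expression in θ, then back-substitute sec(θ) = r/4, tan(θ) = sqrt(r**2 - 16)/4 (absorbing any constant into C).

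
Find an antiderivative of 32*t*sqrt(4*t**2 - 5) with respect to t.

Let u = 4*t**2 - 5, so du = (8*t) dt.
Rewriting, the integral becomes 4·∫ √u du = 4·(2/3)u^(3/2).
Substituting back, u = 4*t**2 - 5.

8*(4*t**2 - 5)**(3/2)/3 + C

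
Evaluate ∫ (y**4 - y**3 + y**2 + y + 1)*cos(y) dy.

Use integration by parts with u = y**4 - y**3 + y**2 + y + 1, dv = cos(y) dy, so v = sin(y).
Apply parts 4 times (tabular method): alternate signs, differentiate u down to 0, integrate dv up.

y**4*sin(y) - y**3*sin(y) + 4*y**3*cos(y) - 11*y**2*sin(y) - 3*y**2*cos(y) + 7*y*sin(y) - 22*y*cos(y) + 23*sin(y) + 7*cos(y) + C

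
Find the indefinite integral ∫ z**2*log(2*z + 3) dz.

z**3*log(2*z + 3)/3 - z**3/9 + z**2/4 - 3*z/4 + 9*log(2*z + 3)/8 + C

Use integration by parts with u = log(2*z + 3), dv = z**2 dz.
Then du = 2/(2*z + 3) dz and v = z**3/3.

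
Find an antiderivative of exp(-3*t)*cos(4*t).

4*exp(-3*t)*sin(4*t)/25 - 3*exp(-3*t)*cos(4*t)/25 + C

Let I denote the integral. Integrate by parts with u = cos(4*t), dv = exp(-3*t) dt, so v = -exp(-3*t)/3: I = -exp(-3*t)*cos(4*t)/3 − (4/3)·∫ exp(-3*t)*sin(4*t) dt.
Apply parts again with u = sin(4*t), dv = exp(-3*t) dt: ∫ exp(-3*t)*sin(4*t) dt = -exp(-3*t)*sin(4*t)/3 + (4/3)·I. Substituting back brings back I: I = 4*exp(-3*t)*sin(4*t)/9 - exp(-3*t)*cos(4*t)/3 − (16/9)·I.
Solving for I: (1 + 16/9)·I equals the remaining terms, so I = (9/25)·(4*exp(-3*t)*sin(4*t)/9 - exp(-3*t)*cos(4*t)/3).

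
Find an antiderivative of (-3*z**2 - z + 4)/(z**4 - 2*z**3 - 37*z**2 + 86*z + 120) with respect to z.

Factor the denominator: (z - 5)*(z - 4)*(z + 1)*(z + 6).
Partial-fraction decomposition: 49/(275*(z + 6)) + 1/(75*(z + 1)) + 24/(25*(z - 4)) - 38/(33*(z - 5)).
Integrate each term: A/(z−a) contributes A·log|z−a|.

-38*log(z - 5)/33 + 24*log(z - 4)/25 + log(z + 1)/75 + 49*log(z + 6)/275 + C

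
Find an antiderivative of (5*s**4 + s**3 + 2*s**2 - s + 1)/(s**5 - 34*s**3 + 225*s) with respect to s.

Factor the denominator: s*(s - 5)*(s - 3)*(s + 3)*(s + 5).
Partial-fraction decomposition: 191/(50*(s + 5)) - 25/(18*(s + 3)) - 14/(9*(s - 3)) + 103/(25*(s - 5)) + 1/(225*s).
Integrate each term: A/(s−a) contributes A·log|s−a|.

log(s)/225 + 103*log(s - 5)/25 - 14*log(s - 3)/9 - 25*log(s + 3)/18 + 191*log(s + 5)/50 + C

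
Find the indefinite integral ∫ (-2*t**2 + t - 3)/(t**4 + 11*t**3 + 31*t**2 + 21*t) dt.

-log(t)/7 + log(t + 1)/2 - log(t + 3) + 9*log(t + 7)/14 + C

Factor the denominator: t*(t + 1)*(t + 3)*(t + 7).
Partial-fraction decomposition: 9/(14*(t + 7)) - 1/(t + 3) + 1/(2*(t + 1)) - 1/(7*t).
Integrate each term: A/(t−a) contributes A·log|t−a|.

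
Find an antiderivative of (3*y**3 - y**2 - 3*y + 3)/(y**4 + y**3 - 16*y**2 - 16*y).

-3*log(y)/16 + 167*log(y - 4)/160 + 2*log(y + 1)/15 + 193*log(y + 4)/96 + C

Factor the denominator: y*(y - 4)*(y + 1)*(y + 4).
Partial-fraction decomposition: 193/(96*(y + 4)) + 2/(15*(y + 1)) + 167/(160*(y - 4)) - 3/(16*y).
Integrate each term: A/(y−a) contributes A·log|y−a|.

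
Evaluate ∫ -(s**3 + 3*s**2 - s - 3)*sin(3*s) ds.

Use integration by parts with u = s**3 + 3*s**2 - s - 3, dv = -sin(3*s) ds, so v = cos(3*s)/3.
Apply parts 3 times (tabular method): alternate signs, differentiate u down to 0, integrate dv up.

s**3*cos(3*s)/3 - s**2*sin(3*s)/3 + s**2*cos(3*s) - 2*s*sin(3*s)/3 - 5*s*cos(3*s)/9 + 5*sin(3*s)/27 - 11*cos(3*s)/9 + C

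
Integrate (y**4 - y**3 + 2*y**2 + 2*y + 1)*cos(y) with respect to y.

y**4*sin(y) - y**3*sin(y) + 4*y**3*cos(y) - 10*y**2*sin(y) - 3*y**2*cos(y) + 8*y*sin(y) - 20*y*cos(y) + 21*sin(y) + 8*cos(y) + C

Use integration by parts with u = y**4 - y**3 + 2*y**2 + 2*y + 1, dv = cos(y) dy, so v = sin(y).
Apply parts 4 times (tabular method): alternate signs, differentiate u down to 0, integrate dv up.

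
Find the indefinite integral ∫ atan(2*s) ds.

Use integration by parts with u = arctan(2*s), dv = ds.
Then du = 2/(4*s**2 + 1) ds.

s*atan(2*s) - log(4*s**2 + 1)/4 + C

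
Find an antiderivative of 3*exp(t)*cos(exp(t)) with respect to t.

3*sin(exp(t)) + C

Let u = exp(t), so du = (exp(t)) dt.
Rewriting, the integral becomes 3·∫ cos(u) du = 3·sin(u).
Substituting back, u = exp(t).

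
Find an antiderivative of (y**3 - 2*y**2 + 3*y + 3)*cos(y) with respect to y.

y**3*sin(y) - 2*y**2*sin(y) + 3*y**2*cos(y) - 3*y*sin(y) - 4*y*cos(y) + 7*sin(y) - 3*cos(y) + C

Use integration by parts with u = y**3 - 2*y**2 + 3*y + 3, dv = cos(y) dy, so v = sin(y).
Apply parts 3 times (tabular method): alternate signs, differentiate u down to 0, integrate dv up.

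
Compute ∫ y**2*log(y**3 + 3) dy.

Let u = y**3 + 3, so du = (3*y**2) dy.
The integral becomes (1/3)·∫ log(u) du; integrate by parts with u′=log(u), dv′=du.

y**3*log(y**3 + 3)/3 - y**3/3 + log(y**3 + 3) + C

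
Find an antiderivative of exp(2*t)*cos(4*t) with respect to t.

exp(2*t)*sin(4*t)/5 + exp(2*t)*cos(4*t)/10 + C

Let I denote the integral. Integrate by parts with u = cos(4*t), dv = exp(2*t) dt, so v = exp(2*t)/2: I = exp(2*t)*cos(4*t)/2 + 2·∫ exp(2*t)*sin(4*t) dt.
Apply parts again with u = sin(4*t), dv = exp(2*t) dt: ∫ exp(2*t)*sin(4*t) dt = exp(2*t)*sin(4*t)/2 − 2·I. Substituting back brings back I: I = exp(2*t)*sin(4*t) + exp(2*t)*cos(4*t)/2 − 4·I.
Solving for I: (1 + 4)·I equals the remaining terms, so I = (1/5)·(exp(2*t)*sin(4*t) + exp(2*t)*cos(4*t)/2).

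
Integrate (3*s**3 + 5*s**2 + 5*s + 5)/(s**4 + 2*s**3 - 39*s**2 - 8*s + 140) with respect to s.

Factor the denominator: (s - 5)*(s - 2)*(s + 2)*(s + 7).
Partial-fraction decomposition: 407/(270*(s + 7)) - 9/(140*(s + 2)) - 59/(108*(s - 2)) + 265/(126*(s - 5)).
Integrate each term: A/(s−a) contributes A·log|s−a|.

265*log(s - 5)/126 - 59*log(s - 2)/108 - 9*log(s + 2)/140 + 407*log(s + 7)/270 + C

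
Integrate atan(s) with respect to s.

s*atan(s) - log(s**2 + 1)/2 + C

Use integration by parts with u = arctan(s), dv = ds.
Then du = 1/(s**2 + 1) ds.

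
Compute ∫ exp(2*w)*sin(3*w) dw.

Let I denote the integral. Integrate by parts with u = sin(3*w), dv = exp(2*w) dw, so v = exp(2*w)/2: I = exp(2*w)*sin(3*w)/2 − (3/2)·∫ exp(2*w)*cos(3*w) dw.
Apply parts again with u = cos(3*w), dv = exp(2*w) dw: ∫ exp(2*w)*cos(3*w) dw = exp(2*w)*cos(3*w)/2 + (3/2)·I. Substituting back brings back I: I = exp(2*w)*sin(3*w)/2 - 3*exp(2*w)*cos(3*w)/4 − (9/4)·I.
Solving for I: (1 + 9/4)·I equals the remaining terms, so I = (4/13)·(exp(2*w)*sin(3*w)/2 - 3*exp(2*w)*cos(3*w)/4).

2*exp(2*w)*sin(3*w)/13 - 3*exp(2*w)*cos(3*w)/13 + C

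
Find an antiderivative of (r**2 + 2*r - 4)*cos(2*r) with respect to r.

r**2*sin(2*r)/2 + r*sin(2*r) + r*cos(2*r)/2 - 9*sin(2*r)/4 + cos(2*r)/2 + C

Use integration by parts with u = r**2 + 2*r - 4, dv = cos(2*r) dr, so v = sin(2*r)/2.
Apply parts 2 times (tabular method): alternate signs, differentiate u down to 0, integrate dv up.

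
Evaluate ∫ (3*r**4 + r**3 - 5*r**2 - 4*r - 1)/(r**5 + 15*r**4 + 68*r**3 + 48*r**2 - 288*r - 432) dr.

Factor the denominator: (r - 2)*(r + 2)*(r + 3)*(r + 6)**2.
Partial-fraction decomposition: -1483/(2304*(r + 6)) - 3515/(96*(r + 6)**2) + 182/(45*(r + 3)) - 27/(64*(r + 2)) + 27/(1280*(r - 2)).
Integrate each term; A/(r−a) gives A·log|r−a|; A/(r−a)² gives −A/(r−a).

27*log(r - 2)/1280 - 27*log(r + 2)/64 + 182*log(r + 3)/45 - 1483*log(r + 6)/2304 + 3515/(96*r + 576) + C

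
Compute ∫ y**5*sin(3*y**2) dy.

-y**4*cos(3*y**2)/6 + y**2*sin(3*y**2)/9 + cos(3*y**2)/27 + C

Let u = y², du = 2y dy; rewrite as (1/2)∫ u^2·sin(3u) du.
Now integrate by parts 2 times.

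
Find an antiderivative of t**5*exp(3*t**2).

(9*t**4 - 6*t**2 + 2)*exp(3*t**2)/54 + C

Let u = t², du = 2t dt; rewrite as (1/2)∫ u^2·exp(3u) du.
Now integrate by parts 2 times.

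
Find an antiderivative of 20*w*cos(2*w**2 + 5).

5*sin(2*w**2 + 5) + C

Let u = 2*w**2 + 5, so du = (4*w) dw.
Rewriting, the integral becomes 5·∫ cos(u) du = 5·sin(u).
Substituting back, u = 2*w**2 + 5.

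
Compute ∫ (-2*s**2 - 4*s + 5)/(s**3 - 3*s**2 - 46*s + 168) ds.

-7*log(s - 6)/2 + 43*log(s - 4)/22 - 5*log(s + 7)/11 + C

Factor the denominator: (s - 6)*(s - 4)*(s + 7).
Partial-fraction decomposition: -5/(11*(s + 7)) + 43/(22*(s - 4)) - 7/(2*(s - 6)).
Integrate each term: A/(s−a) contributes A·log|s−a|.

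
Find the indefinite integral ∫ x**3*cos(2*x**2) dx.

Let u = x², du = 2x dx; rewrite as (1/2)∫ u^1·cos(2u) du.
Now integrate by parts 1 time.

x**2*sin(2*x**2)/4 + cos(2*x**2)/8 + C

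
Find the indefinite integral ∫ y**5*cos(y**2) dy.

y**4*sin(y**2)/2 + y**2*cos(y**2) - sin(y**2) + C

Let u = y², du = 2y dy; rewrite as (1/2)∫ u^2·cos(1u) du.
Now integrate by parts 2 times.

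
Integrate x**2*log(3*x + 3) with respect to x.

Use integration by parts with u = log(3*x + 3), dv = x**2 dx.
Then du = 3/(3*x + 3) dx and v = x**3/3.

x**3*log(3*x + 3)/3 - x**3/9 + x**2/6 - x/3 + log(x + 1)/3 + C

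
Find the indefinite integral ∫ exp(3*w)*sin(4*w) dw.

Let I denote the integral. Integrate by parts with u = sin(4*w), dv = exp(3*w) dw, so v = exp(3*w)/3: I = exp(3*w)*sin(4*w)/3 − (4/3)·∫ exp(3*w)*cos(4*w) dw.
Apply parts again with u = cos(4*w), dv = exp(3*w) dw: ∫ exp(3*w)*cos(4*w) dw = exp(3*w)*cos(4*w)/3 + (4/3)·I. Substituting back brings back I: I = exp(3*w)*sin(4*w)/3 - 4*exp(3*w)*cos(4*w)/9 − (16/9)·I.
Solving for I: (1 + 16/9)·I equals the remaining terms, so I = (9/25)·(exp(3*w)*sin(4*w)/3 - 4*exp(3*w)*cos(4*w)/9).

3*exp(3*w)*sin(4*w)/25 - 4*exp(3*w)*cos(4*w)/25 + C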